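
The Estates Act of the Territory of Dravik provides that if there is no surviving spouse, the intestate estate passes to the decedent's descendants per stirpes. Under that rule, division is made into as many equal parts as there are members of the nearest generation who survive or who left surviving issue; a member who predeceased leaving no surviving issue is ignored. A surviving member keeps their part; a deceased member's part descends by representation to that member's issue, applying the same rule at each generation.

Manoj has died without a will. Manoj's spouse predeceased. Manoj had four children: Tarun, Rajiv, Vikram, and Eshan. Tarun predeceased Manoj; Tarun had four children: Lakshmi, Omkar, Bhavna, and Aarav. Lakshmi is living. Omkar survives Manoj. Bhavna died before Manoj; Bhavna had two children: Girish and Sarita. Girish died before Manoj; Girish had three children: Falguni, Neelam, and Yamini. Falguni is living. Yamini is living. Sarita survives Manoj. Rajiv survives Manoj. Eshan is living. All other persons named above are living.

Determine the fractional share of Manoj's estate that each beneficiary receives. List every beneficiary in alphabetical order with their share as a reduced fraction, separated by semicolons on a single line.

There is no surviving spouse, so the entire estate passes to Manoj's descendants per stirpes.
The estate is divided into 4 equal shares of 1/4 among Tarun, Rajiv, Vikram, Eshan.
Tarun predeceased; the 1/4 allotted to Tarun's branch passes to Tarun's issue by representation.
The 1/4 is divided into 4 equal shares of 1/16 among Lakshmi, Omkar, Bhavna, Aarav.
Lakshmi is living and takes 1/16.
Omkar is living and takes 1/16.
Bhavna predeceased; the 1/16 allotted to Bhavna's branch passes to Bhavna's issue by representation.
The 1/16 is divided into 2 equal shares of 1/32 among Girish, Sarita.
Girish predeceased; the 1/32 allotted to Girish's branch passes to Girish's issue by representation.
The 1/32 is divided into 3 equal shares of 1/96 among Falguni, Neelam, Yamini.
Falguni is living and takes 1/96.
Neelam is living and takes 1/96.
Yamini is living and takes 1/96.
Sarita is living and takes 1/32.
Aarav is living and takes 1/16.
Rajiv is living and takes 1/4.
Vikram is living and takes 1/4.
Eshan is living and takes 1/4.

Aarav 1/16; Eshan 1/4; Falguni 1/96; Lakshmi 1/16; Neelam 1/96; Omkar 1/16; Rajiv 1/4; Sarita 1/32; Vikram 1/4; Yamini 1/96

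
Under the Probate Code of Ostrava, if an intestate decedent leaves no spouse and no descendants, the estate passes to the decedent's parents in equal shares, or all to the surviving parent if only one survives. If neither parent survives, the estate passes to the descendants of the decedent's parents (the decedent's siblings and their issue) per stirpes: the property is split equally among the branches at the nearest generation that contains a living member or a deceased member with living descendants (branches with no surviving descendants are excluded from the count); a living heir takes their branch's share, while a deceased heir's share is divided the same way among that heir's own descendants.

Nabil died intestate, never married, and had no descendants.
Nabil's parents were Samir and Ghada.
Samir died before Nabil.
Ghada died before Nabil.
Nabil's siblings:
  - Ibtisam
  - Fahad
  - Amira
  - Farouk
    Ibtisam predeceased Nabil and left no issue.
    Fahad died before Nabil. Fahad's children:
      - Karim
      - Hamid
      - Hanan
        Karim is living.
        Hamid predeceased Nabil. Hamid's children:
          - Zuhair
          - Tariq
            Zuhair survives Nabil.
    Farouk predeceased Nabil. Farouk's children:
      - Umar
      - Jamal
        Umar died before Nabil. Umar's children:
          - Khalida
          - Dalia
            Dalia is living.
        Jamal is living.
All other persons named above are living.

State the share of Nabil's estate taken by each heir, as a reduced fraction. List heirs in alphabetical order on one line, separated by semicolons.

Neither parent survives and there are no descendants, so the estate passes to Nabil's siblings and their issue per stirpes.
Ibtisam left no surviving issue, so that branch lapses and is disregarded.
The estate is divided into 3 equal shares of 1/3 among Fahad, Amira, Farouk.
Fahad predeceased; the 1/3 allotted to Fahad's branch passes to Fahad's issue by representation.
The 1/3 is divided into 3 equal shares of 1/9 among Karim, Hamid, Hanan.
Karim is living and takes 1/9.
Hamid predeceased; the 1/9 allotted to Hamid's branch passes to Hamid's issue by representation.
The 1/9 is divided into 2 equal shares of 1/18 among Zuhair, Tariq.
Zuhair is living and takes 1/18.
Tariq is living and takes 1/18.
Hanan is living and takes 1/9.
Amira is living and takes 1/3.
Farouk predeceased; the 1/3 allotted to Farouk's branch passes to Farouk's issue by representation.
The 1/3 is divided into 2 equal shares of 1/6 among Umar, Jamal.
Umar predeceased; the 1/6 allotted to Umar's branch passes to Umar's issue by representation.
The 1/6 is divided into 2 equal shares of 1/12 among Khalida, Dalia.
Khalida is living and takes 1/12.
Dalia is living and takes 1/12.
Jamal is living and takes 1/6.

Amira 1/3; Dalia 1/12; Hanan 1/9; Jamal 1/6; Karim 1/9; Khalida 1/12; Tariq 1/18; Zuhair 1/18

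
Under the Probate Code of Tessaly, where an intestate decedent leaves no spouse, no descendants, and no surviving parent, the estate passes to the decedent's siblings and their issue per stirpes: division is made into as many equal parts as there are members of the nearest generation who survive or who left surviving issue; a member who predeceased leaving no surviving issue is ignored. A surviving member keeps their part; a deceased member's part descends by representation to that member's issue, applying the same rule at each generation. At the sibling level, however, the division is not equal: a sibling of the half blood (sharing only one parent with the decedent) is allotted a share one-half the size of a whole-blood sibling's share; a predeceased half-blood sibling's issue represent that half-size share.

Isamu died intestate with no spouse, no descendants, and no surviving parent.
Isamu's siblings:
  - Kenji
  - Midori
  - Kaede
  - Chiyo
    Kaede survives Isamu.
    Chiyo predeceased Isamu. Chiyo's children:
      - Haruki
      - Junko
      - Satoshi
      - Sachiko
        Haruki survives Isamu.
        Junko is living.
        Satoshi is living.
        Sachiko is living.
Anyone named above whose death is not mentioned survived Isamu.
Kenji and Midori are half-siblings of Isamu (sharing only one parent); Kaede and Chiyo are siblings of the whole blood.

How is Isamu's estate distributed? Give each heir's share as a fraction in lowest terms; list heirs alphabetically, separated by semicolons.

No spouse, descendants, or parent survives, so the estate passes to Isamu's siblings per stirpes.
Half-blood siblings count for one-half the weight of whole-blood siblings at the initial division.
Dividing 1 in proportion to weights (total weight 3): Kenji (weight 1/2) → 1/6; Midori (weight 1/2) → 1/6; Kaede (weight 1) → 1/3; Chiyo (weight 1) → 1/3.
Kenji is living and takes 1/6.
Midori is living and takes 1/6.
Kaede is living and takes 1/3.
Chiyo predeceased; the 1/3 allotted to Chiyo's branch passes to Chiyo's issue by representation.
The 1/3 is divided into 4 equal shares of 1/12 among Haruki, Junko, Satoshi, Sachiko.
Haruki is living and takes 1/12.
Junko is living and takes 1/12.
Satoshi is living and takes 1/12.
Sachiko is living and takes 1/12.

Haruki 1/12; Junko 1/12; Kaede 1/3; Kenji 1/6; Midori 1/6; Sachiko 1/12; Satoshi 1/12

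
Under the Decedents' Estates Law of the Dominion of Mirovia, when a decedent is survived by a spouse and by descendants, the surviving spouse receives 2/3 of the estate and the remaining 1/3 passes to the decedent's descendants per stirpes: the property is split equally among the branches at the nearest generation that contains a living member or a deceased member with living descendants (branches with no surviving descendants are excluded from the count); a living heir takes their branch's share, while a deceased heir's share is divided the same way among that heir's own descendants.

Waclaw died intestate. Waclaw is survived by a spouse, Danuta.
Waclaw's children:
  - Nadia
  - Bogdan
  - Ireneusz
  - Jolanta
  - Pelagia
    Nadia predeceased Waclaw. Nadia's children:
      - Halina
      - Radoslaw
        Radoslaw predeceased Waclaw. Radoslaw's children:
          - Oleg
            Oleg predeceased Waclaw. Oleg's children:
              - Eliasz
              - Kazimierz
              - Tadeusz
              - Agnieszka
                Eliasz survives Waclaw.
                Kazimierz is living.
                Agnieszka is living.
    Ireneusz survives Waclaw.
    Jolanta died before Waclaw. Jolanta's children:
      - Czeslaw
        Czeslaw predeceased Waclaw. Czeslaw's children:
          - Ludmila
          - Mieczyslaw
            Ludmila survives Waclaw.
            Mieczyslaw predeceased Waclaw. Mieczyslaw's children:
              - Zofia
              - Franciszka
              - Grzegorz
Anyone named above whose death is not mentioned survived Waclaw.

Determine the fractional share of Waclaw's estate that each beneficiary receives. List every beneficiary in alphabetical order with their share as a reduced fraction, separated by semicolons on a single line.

Danuta, as surviving spouse, takes 2/3.
The remaining 1/3 passes to Waclaw's descendants per stirpes.
The 1/3 is divided into 5 equal shares of 1/15 among Nadia, Bogdan, Ireneusz, Jolanta, Pelagia.
Nadia predeceased; the 1/15 allotted to Nadia's branch passes to Nadia's issue by representation.
The 1/15 is divided into 2 equal shares of 1/30 among Halina, Radoslaw.
Halina is living and takes 1/30.
Radoslaw predeceased; the 1/30 allotted to Radoslaw's branch passes to Radoslaw's issue by representation.
Oleg's line is the sole branch at this level, so the full 1/30 passes to Oleg's issue by representation.
The 1/30 is divided into 4 equal shares of 1/120 among Eliasz, Kazimierz, Tadeusz, Agnieszka.
Eliasz is living and takes 1/120.
Kazimierz is living and takes 1/120.
Tadeusz is living and takes 1/120.
Agnieszka is living and takes 1/120.
Bogdan is living and takes 1/15.
Ireneusz is living and takes 1/15.
Jolanta predeceased; the 1/15 allotted to Jolanta's branch passes to Jolanta's issue by representation.
Czeslaw's line is the sole branch at this level, so the full 1/15 passes to Czeslaw's issue by representation.
The 1/15 is divided into 2 equal shares of 1/30 among Ludmila, Mieczyslaw.
Ludmila is living and takes 1/30.
Mieczyslaw predeceased; the 1/30 allotted to Mieczyslaw's branch passes to Mieczyslaw's issue by representation.
The 1/30 is divided into 3 equal shares of 1/90 among Zofia, Franciszka, Grzegorz.
Zofia is living and takes 1/90.
Franciszka is living and takes 1/90.
Grzegorz is living and takes 1/90.
Pelagia is living and takes 1/15.

Agnieszka 1/120; Bogdan 1/15; Danuta 2/3; Eliasz 1/120; Franciszka 1/90; Grzegorz 1/90; Halina 1/30; Ireneusz 1/15; Kazimierz 1/120; Ludmila 1/30; Pelagia 1/15; Tadeusz 1/120; Zofia 1/90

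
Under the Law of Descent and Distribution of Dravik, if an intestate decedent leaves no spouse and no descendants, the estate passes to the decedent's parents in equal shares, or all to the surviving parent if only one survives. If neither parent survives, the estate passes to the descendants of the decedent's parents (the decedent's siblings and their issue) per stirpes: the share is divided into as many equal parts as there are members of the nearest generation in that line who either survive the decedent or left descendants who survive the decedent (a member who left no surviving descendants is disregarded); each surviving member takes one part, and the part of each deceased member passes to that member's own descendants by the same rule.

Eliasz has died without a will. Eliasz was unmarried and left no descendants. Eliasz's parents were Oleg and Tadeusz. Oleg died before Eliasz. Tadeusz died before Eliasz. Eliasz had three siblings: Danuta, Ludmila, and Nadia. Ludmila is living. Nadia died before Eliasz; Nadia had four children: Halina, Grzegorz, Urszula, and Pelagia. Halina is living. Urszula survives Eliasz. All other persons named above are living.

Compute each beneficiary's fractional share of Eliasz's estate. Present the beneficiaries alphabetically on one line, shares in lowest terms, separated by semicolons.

Danuta 1/3; Grzegorz 1/12; Halina 1/12; Ludmila 1/3; Pelagia 1/12; Urszula 1/12

Neither parent survives and there are no descendants, so the estate passes to Eliasz's siblings and their issue per stirpes.
The estate is divided into 3 equal shares of 1/3 among Danuta, Ludmila, Nadia.
Danuta is living and takes 1/3.
Ludmila is living and takes 1/3.
Nadia predeceased; the 1/3 allotted to Nadia's branch passes to Nadia's issue by representation.
The 1/3 is divided into 4 equal shares of 1/12 among Halina, Grzegorz, Urszula, Pelagia.
Halina is living and takes 1/12.
Grzegorz is living and takes 1/12.
Urszula is living and takes 1/12.
Pelagia is living and takes 1/12.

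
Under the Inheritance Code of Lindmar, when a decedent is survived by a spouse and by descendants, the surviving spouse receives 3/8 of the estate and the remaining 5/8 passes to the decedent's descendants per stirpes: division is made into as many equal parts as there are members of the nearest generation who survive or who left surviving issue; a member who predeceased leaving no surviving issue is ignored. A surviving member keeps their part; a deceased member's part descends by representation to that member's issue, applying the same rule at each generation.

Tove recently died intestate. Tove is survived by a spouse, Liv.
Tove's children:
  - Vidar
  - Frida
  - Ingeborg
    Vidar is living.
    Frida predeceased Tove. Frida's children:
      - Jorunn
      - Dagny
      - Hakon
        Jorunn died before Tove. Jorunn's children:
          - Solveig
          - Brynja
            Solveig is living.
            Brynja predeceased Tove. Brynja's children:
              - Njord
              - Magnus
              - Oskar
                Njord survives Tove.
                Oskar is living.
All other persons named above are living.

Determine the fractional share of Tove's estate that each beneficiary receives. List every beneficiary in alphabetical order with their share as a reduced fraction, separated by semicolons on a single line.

Liv, as surviving spouse, takes 3/8.
The remaining 5/8 passes to Tove's descendants per stirpes.
The 5/8 is divided into 3 equal shares of 5/24 among Vidar, Frida, Ingeborg.
Vidar is living and takes 5/24.
Frida predeceased; the 5/24 allotted to Frida's branch passes to Frida's issue by representation.
The 5/24 is divided into 3 equal shares of 5/72 among Jorunn, Dagny, Hakon.
Jorunn predeceased; the 5/72 allotted to Jorunn's branch passes to Jorunn's issue by representation.
The 5/72 is divided into 2 equal shares of 5/144 among Solveig, Brynja.
Solveig is living and takes 5/144.
Brynja predeceased; the 5/144 allotted to Brynja's branch passes to Brynja's issue by representation.
The 5/144 is divided into 3 equal shares of 5/432 among Njord, Magnus, Oskar.
Njord is living and takes 5/432.
Magnus is living and takes 5/432.
Oskar is living and takes 5/432.
Dagny is living and takes 5/72.
Hakon is living and takes 5/72.
Ingeborg is living and takes 5/24.

Dagny 5/72; Hakon 5/72; Ingeborg 5/24; Liv 3/8; Magnus 5/432; Njord 5/432; Oskar 5/432; Solveig 5/144; Vidar 5/24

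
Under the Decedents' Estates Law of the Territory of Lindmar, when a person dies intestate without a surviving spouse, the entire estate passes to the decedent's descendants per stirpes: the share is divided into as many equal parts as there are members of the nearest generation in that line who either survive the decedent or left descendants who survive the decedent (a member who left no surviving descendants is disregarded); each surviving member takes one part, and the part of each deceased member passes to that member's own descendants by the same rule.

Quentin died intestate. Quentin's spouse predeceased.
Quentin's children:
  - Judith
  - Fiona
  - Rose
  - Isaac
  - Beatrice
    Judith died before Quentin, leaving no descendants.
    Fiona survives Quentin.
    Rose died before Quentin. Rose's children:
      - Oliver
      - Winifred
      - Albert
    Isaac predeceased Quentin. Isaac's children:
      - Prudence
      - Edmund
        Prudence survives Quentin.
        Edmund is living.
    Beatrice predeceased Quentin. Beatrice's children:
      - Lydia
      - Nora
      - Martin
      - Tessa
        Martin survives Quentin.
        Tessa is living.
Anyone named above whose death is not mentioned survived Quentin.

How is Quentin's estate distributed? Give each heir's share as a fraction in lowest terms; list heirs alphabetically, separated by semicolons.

Albert 1/12; Edmund 1/8; Fiona 1/4; Lydia 1/16; Martin 1/16; Nora 1/16; Oliver 1/12; Prudence 1/8; Tessa 1/16; Winifred 1/12

There is no surviving spouse, so the entire estate passes to Quentin's descendants per stirpes.
Judith left no surviving issue, so that branch lapses and is disregarded.
The estate is divided into 4 equal shares of 1/4 among Fiona, Rose, Isaac, Beatrice.
Fiona is living and takes 1/4.
Rose predeceased; the 1/4 allotted to Rose's branch passes to Rose's issue by representation.
The 1/4 is divided into 3 equal shares of 1/12 among Oliver, Winifred, Albert.
Oliver is living and takes 1/12.
Winifred is living and takes 1/12.
Albert is living and takes 1/12.
Isaac predeceased; the 1/4 allotted to Isaac's branch passes to Isaac's issue by representation.
The 1/4 is divided into 2 equal shares of 1/8 among Prudence, Edmund.
Prudence is living and takes 1/8.
Edmund is living and takes 1/8.
Beatrice predeceased; the 1/4 allotted to Beatrice's branch passes to Beatrice's issue by representation.
The 1/4 is divided into 4 equal shares of 1/16 among Lydia, Nora, Martin, Tessa.
Lydia is living and takes 1/16.
Nora is living and takes 1/16.
Martin is living and takes 1/16.
Tessa is living and takes 1/16.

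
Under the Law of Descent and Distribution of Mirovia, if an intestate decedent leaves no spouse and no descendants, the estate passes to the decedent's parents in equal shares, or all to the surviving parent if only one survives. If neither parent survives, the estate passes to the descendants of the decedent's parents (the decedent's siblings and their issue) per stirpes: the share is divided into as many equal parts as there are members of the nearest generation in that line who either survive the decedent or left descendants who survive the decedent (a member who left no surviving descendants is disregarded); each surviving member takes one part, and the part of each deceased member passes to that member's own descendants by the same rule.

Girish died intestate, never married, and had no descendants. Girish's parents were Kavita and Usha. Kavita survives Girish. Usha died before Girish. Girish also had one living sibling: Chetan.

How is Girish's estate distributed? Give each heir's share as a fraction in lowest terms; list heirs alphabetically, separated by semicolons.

Only one parent, Kavita, survives, so Kavita takes the entire estate. The siblings take nothing because a surviving parent has priority.

Kavita 1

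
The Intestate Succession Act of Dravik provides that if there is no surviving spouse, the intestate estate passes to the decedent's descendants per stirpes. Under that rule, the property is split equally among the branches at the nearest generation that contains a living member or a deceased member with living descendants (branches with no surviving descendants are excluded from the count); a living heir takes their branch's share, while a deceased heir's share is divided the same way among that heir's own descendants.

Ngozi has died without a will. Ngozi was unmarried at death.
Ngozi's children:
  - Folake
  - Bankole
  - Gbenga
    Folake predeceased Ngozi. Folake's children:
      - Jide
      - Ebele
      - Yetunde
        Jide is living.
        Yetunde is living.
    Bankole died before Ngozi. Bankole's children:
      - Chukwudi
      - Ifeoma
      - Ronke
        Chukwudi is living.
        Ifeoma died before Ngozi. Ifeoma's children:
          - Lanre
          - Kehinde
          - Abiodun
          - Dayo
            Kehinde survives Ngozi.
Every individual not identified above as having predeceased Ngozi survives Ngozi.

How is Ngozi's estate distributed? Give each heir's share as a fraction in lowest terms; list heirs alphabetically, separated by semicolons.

There is no surviving spouse, so the entire estate passes to Ngozi's descendants per stirpes.
The estate is divided into 3 equal shares of 1/3 among Folake, Bankole, Gbenga.
Folake predeceased; the 1/3 allotted to Folake's branch passes to Folake's issue by representation.
The 1/3 is divided into 3 equal shares of 1/9 among Jide, Ebele, Yetunde.
Jide is living and takes 1/9.
Ebele is living and takes 1/9.
Yetunde is living and takes 1/9.
Bankole predeceased; the 1/3 allotted to Bankole's branch passes to Bankole's issue by representation.
The 1/3 is divided into 3 equal shares of 1/9 among Chukwudi, Ifeoma, Ronke.
Chukwudi is living and takes 1/9.
Ifeoma predeceased; the 1/9 allotted to Ifeoma's branch passes to Ifeoma's issue by representation.
The 1/9 is divided into 4 equal shares of 1/36 among Lanre, Kehinde, Abiodun, Dayo.
Lanre is living and takes 1/36.
Kehinde is living and takes 1/36.
Abiodun is living and takes 1/36.
Dayo is living and takes 1/36.
Ronke is living and takes 1/9.
Gbenga is living and takes 1/3.

Abiodun 1/36; Chukwudi 1/9; Dayo 1/36; Ebele 1/9; Gbenga 1/3; Jide 1/9; Kehinde 1/36; Lanre 1/36; Ronke 1/9; Yetunde 1/9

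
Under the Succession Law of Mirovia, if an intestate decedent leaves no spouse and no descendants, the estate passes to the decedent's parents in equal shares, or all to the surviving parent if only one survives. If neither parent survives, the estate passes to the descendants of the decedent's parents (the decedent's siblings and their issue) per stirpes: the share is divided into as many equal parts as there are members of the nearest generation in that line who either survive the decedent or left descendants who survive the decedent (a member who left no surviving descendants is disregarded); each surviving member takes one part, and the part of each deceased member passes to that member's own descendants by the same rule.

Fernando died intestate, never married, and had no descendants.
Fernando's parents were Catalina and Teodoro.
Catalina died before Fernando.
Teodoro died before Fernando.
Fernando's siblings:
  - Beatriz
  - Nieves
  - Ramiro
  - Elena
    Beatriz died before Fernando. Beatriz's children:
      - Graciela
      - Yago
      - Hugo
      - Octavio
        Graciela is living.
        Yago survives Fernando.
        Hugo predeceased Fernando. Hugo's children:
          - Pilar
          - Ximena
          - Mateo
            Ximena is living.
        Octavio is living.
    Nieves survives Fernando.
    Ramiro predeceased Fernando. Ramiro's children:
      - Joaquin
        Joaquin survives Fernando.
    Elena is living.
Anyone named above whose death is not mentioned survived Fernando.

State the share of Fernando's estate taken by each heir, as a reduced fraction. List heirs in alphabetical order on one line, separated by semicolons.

Neither parent survives and there are no descendants, so the estate passes to Fernando's siblings and their issue per stirpes.
The estate is divided into 4 equal shares of 1/4 among Beatriz, Nieves, Ramiro, Elena.
Beatriz predeceased; the 1/4 allotted to Beatriz's branch passes to Beatriz's issue by representation.
The 1/4 is divided into 4 equal shares of 1/16 among Graciela, Yago, Hugo, Octavio.
Graciela is living and takes 1/16.
Yago is living and takes 1/16.
Hugo predeceased; the 1/16 allotted to Hugo's branch passes to Hugo's issue by representation.
The 1/16 is divided into 3 equal shares of 1/48 among Pilar, Ximena, Mateo.
Pilar is living and takes 1/48.
Ximena is living and takes 1/48.
Mateo is living and takes 1/48.
Octavio is living and takes 1/16.
Nieves is living and takes 1/4.
Ramiro predeceased; the 1/4 allotted to Ramiro's branch passes to Ramiro's issue by representation.
Joaquin is the sole taker at this level and receives the full 1/4.
Elena is living and takes 1/4.

Elena 1/4; Graciela 1/16; Joaquin 1/4; Mateo 1/48; Nieves 1/4; Octavio 1/16; Pilar 1/48; Ximena 1/48; Yago 1/16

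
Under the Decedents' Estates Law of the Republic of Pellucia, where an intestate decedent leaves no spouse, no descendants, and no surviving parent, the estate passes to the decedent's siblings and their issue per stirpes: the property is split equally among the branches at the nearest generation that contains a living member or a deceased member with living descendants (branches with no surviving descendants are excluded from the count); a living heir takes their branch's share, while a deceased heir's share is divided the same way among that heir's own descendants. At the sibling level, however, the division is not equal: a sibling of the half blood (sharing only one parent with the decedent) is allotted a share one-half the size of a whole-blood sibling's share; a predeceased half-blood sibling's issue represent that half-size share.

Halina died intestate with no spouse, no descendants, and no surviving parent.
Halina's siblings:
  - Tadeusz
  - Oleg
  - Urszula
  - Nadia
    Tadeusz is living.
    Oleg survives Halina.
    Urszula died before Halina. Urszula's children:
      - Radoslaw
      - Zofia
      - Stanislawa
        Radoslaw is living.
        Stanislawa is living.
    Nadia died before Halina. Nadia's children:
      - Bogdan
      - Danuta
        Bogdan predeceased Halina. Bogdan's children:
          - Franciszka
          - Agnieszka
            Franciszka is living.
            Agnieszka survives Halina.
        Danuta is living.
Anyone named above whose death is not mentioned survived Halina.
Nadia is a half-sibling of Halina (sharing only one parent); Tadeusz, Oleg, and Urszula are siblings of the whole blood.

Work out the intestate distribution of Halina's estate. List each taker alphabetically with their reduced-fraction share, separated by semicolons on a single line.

No spouse, descendants, or parent survives, so the estate passes to Halina's siblings per stirpes.
Half-blood siblings count for one-half the weight of whole-blood siblings at the initial division.
Dividing 1 in proportion to weights (total weight 7/2): Tadeusz (weight 1) → 2/7; Oleg (weight 1) → 2/7; Urszula (weight 1) → 2/7; Nadia (weight 1/2) → 1/7.
Tadeusz is living and takes 2/7.
Oleg is living and takes 2/7.
Urszula predeceased; the 2/7 allotted to Urszula's branch passes to Urszula's issue by representation.
The 2/7 is divided into 3 equal shares of 2/21 among Radoslaw, Zofia, Stanislawa.
Radoslaw is living and takes 2/21.
Zofia is living and takes 2/21.
Stanislawa is living and takes 2/21.
Nadia predeceased; the 1/7 allotted to Nadia's branch passes to Nadia's issue by representation.
The 1/7 is divided into 2 equal shares of 1/14 among Bogdan, Danuta.
Bogdan predeceased; the 1/14 allotted to Bogdan's branch passes to Bogdan's issue by representation.
The 1/14 is divided into 2 equal shares of 1/28 among Franciszka, Agnieszka.
Franciszka is living and takes 1/28.
Agnieszka is living and takes 1/28.
Danuta is living and takes 1/14.

Agnieszka 1/28; Danuta 1/14; Franciszka 1/28; Oleg 2/7; Radoslaw 2/21; Stanislawa 2/21; Tadeusz 2/7; Zofia 2/21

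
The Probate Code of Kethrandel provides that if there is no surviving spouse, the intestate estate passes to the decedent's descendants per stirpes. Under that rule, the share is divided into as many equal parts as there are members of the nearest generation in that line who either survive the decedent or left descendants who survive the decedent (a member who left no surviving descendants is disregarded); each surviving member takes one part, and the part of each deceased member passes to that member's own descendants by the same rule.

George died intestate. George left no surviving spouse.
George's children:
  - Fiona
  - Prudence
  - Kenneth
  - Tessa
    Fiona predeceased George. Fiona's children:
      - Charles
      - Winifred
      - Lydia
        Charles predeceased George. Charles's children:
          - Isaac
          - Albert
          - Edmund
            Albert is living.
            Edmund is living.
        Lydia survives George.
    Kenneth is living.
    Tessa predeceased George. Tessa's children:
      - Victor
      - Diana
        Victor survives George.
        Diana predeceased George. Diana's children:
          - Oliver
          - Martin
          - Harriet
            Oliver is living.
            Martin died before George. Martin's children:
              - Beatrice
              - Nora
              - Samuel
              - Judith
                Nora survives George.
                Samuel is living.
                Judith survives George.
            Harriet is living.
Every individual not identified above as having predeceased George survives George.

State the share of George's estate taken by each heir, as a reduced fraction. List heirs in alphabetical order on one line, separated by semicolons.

There is no surviving spouse, so the entire estate passes to George's descendants per stirpes.
The estate is divided into 4 equal shares of 1/4 among Fiona, Prudence, Kenneth, Tessa.
Fiona predeceased; the 1/4 allotted to Fiona's branch passes to Fiona's issue by representation.
The 1/4 is divided into 3 equal shares of 1/12 among Charles, Winifred, Lydia.
Charles predeceased; the 1/12 allotted to Charles's branch passes to Charles's issue by representation.
The 1/12 is divided into 3 equal shares of 1/36 among Isaac, Albert, Edmund.
Isaac is living and takes 1/36.
Albert is living and takes 1/36.
Edmund is living and takes 1/36.
Winifred is living and takes 1/12.
Lydia is living and takes 1/12.
Prudence is living and takes 1/4.
Kenneth is living and takes 1/4.
Tessa predeceased; the 1/4 allotted to Tessa's branch passes to Tessa's issue by representation.
The 1/4 is divided into 2 equal shares of 1/8 among Victor, Diana.
Victor is living and takes 1/8.
Diana predeceased; the 1/8 allotted to Diana's branch passes to Diana's issue by representation.
The 1/8 is divided into 3 equal shares of 1/24 among Oliver, Martin, Harriet.
Oliver is living and takes 1/24.
Martin predeceased; the 1/24 allotted to Martin's branch passes to Martin's issue by representation.
The 1/24 is divided into 4 equal shares of 1/96 among Beatrice, Nora, Samuel, Judith.
Beatrice is living and takes 1/96.
Nora is living and takes 1/96.
Samuel is living and takes 1/96.
Judith is living and takes 1/96.
Harriet is living and takes 1/24.

Albert 1/36; Beatrice 1/96; Edmund 1/36; Harriet 1/24; Isaac 1/36; Judith 1/96; Kenneth 1/4; Lydia 1/12; Nora 1/96; Oliver 1/24; Prudence 1/4; Samuel 1/96; Victor 1/8; Winifred 1/12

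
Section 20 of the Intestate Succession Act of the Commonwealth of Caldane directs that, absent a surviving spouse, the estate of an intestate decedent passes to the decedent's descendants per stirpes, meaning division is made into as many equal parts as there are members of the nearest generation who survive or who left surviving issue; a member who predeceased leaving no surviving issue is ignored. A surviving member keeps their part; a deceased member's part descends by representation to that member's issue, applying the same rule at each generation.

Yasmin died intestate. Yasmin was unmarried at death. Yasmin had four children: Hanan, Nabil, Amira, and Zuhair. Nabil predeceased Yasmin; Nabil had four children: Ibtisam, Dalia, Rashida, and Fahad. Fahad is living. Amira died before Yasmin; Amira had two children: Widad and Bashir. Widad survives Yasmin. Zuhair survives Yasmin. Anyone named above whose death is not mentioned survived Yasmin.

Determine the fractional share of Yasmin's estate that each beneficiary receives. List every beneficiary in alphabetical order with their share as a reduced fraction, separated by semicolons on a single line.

Bashir 1/8; Dalia 1/16; Fahad 1/16; Hanan 1/4; Ibtisam 1/16; Rashida 1/16; Widad 1/8; Zuhair 1/4

There is no surviving spouse, so the entire estate passes to Yasmin's descendants per stirpes.
The estate is divided into 4 equal shares of 1/4 among Hanan, Nabil, Amira, Zuhair.
Hanan is living and takes 1/4.
Nabil predeceased; the 1/4 allotted to Nabil's branch passes to Nabil's issue by representation.
The 1/4 is divided into 4 equal shares of 1/16 among Ibtisam, Dalia, Rashida, Fahad.
Ibtisam is living and takes 1/16.
Dalia is living and takes 1/16.
Rashida is living and takes 1/16.
Fahad is living and takes 1/16.
Amira predeceased; the 1/4 allotted to Amira's branch passes to Amira's issue by representation.
The 1/4 is divided into 2 equal shares of 1/8 among Widad, Bashir.
Widad is living and takes 1/8.
Bashir is living and takes 1/8.
Zuhair is living and takes 1/4.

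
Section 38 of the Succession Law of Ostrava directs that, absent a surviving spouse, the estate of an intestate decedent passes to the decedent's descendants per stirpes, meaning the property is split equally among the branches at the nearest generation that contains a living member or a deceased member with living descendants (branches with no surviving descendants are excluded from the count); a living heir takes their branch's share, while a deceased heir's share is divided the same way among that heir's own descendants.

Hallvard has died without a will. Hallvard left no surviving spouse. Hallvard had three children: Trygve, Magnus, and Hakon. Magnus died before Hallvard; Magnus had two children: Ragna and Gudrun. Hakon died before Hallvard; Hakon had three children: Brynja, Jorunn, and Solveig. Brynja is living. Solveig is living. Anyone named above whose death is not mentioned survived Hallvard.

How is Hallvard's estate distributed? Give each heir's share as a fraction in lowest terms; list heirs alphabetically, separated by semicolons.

Brynja 1/9; Gudrun 1/6; Jorunn 1/9; Ragna 1/6; Solveig 1/9; Trygve 1/3

There is no surviving spouse, so the entire estate passes to Hallvard's descendants per stirpes.
The estate is divided into 3 equal shares of 1/3 among Trygve, Magnus, Hakon.
Trygve is living and takes 1/3.
Magnus predeceased; the 1/3 allotted to Magnus's branch passes to Magnus's issue by representation.
The 1/3 is divided into 2 equal shares of 1/6 among Ragna, Gudrun.
Ragna is living and takes 1/6.
Gudrun is living and takes 1/6.
Hakon predeceased; the 1/3 allotted to Hakon's branch passes to Hakon's issue by representation.
The 1/3 is divided into 3 equal shares of 1/9 among Brynja, Jorunn, Solveig.
Brynja is living and takes 1/9.
Jorunn is living and takes 1/9.
Solveig is living and takes 1/9.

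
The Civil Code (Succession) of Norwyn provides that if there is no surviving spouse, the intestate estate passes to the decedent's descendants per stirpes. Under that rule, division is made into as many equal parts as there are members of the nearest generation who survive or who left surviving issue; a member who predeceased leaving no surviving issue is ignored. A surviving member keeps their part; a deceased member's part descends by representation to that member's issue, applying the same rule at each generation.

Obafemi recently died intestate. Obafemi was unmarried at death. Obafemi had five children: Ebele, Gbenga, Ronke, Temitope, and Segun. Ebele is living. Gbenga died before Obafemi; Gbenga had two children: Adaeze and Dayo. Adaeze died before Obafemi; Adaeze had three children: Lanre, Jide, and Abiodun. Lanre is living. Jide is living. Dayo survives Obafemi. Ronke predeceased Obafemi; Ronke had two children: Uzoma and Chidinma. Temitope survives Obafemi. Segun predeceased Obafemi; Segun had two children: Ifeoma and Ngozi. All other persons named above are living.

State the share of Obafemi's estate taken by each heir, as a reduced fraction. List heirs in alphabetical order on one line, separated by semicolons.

There is no surviving spouse, so the entire estate passes to Obafemi's descendants per stirpes.
The estate is divided into 5 equal shares of 1/5 among Ebele, Gbenga, Ronke, Temitope, Segun.
Ebele is living and takes 1/5.
Gbenga predeceased; the 1/5 allotted to Gbenga's branch passes to Gbenga's issue by representation.
The 1/5 is divided into 2 equal shares of 1/10 among Adaeze, Dayo.
Adaeze predeceased; the 1/10 allotted to Adaeze's branch passes to Adaeze's issue by representation.
The 1/10 is divided into 3 equal shares of 1/30 among Lanre, Jide, Abiodun.
Lanre is living and takes 1/30.
Jide is living and takes 1/30.
Abiodun is living and takes 1/30.
Dayo is living and takes 1/10.
Ronke predeceased; the 1/5 allotted to Ronke's branch passes to Ronke's issue by representation.
The 1/5 is divided into 2 equal shares of 1/10 among Uzoma, Chidinma.
Uzoma is living and takes 1/10.
Chidinma is living and takes 1/10.
Temitope is living and takes 1/5.
Segun predeceased; the 1/5 allotted to Segun's branch passes to Segun's issue by representation.
The 1/5 is divided into 2 equal shares of 1/10 among Ifeoma, Ngozi.
Ifeoma is living and takes 1/10.
Ngozi is living and takes 1/10.

Abiodun 1/30; Chidinma 1/10; Dayo 1/10; Ebele 1/5; Ifeoma 1/10; Jide 1/30; Lanre 1/30; Ngozi 1/10; Temitope 1/5; Uzoma 1/10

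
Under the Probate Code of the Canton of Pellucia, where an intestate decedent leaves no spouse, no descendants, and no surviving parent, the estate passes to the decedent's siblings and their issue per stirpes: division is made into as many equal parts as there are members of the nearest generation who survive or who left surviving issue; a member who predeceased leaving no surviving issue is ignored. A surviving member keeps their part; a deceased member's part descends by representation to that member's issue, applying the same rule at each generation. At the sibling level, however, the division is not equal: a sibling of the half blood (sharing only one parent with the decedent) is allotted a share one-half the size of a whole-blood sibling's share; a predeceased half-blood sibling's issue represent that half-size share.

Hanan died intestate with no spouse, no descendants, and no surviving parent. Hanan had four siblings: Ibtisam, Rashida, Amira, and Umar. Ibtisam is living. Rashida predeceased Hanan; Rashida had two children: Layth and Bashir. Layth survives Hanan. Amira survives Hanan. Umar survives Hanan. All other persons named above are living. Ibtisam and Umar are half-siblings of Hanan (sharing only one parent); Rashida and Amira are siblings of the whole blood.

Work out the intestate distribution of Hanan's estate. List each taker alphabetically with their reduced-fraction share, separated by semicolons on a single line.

No spouse, descendants, or parent survives, so the estate passes to Hanan's siblings per stirpes.
Half-blood siblings count for one-half the weight of whole-blood siblings at the initial division.
Dividing 1 in proportion to weights (total weight 3): Ibtisam (weight 1/2) → 1/6; Rashida (weight 1) → 1/3; Amira (weight 1) → 1/3; Umar (weight 1/2) → 1/6.
Ibtisam is living and takes 1/6.
Rashida predeceased; the 1/3 allotted to Rashida's branch passes to Rashida's issue by representation.
The 1/3 is divided into 2 equal shares of 1/6 among Layth, Bashir.
Layth is living and takes 1/6.
Bashir is living and takes 1/6.
Amira is living and takes 1/3.
Umar is living and takes 1/6.

Amira 1/3; Bashir 1/6; Ibtisam 1/6; Layth 1/6; Umar 1/6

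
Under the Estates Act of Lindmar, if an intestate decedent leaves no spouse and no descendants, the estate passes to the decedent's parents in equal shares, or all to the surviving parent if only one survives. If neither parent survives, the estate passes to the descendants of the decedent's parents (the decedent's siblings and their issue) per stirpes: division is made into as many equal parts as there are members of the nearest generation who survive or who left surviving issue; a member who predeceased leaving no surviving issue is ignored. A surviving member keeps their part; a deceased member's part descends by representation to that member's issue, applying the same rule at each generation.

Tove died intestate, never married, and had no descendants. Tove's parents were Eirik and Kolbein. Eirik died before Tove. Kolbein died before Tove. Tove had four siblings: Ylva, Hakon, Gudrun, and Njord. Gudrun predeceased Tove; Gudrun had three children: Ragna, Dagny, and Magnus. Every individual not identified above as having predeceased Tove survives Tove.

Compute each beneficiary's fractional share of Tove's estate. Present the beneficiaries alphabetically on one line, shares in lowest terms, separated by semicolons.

Dagny 1/12; Hakon 1/4; Magnus 1/12; Njord 1/4; Ragna 1/12; Ylva 1/4

Neither parent survives and there are no descendants, so the estate passes to Tove's siblings and their issue per stirpes.
The estate is divided into 4 equal shares of 1/4 among Ylva, Hakon, Gudrun, Njord.
Ylva is living and takes 1/4.
Hakon is living and takes 1/4.
Gudrun predeceased; the 1/4 allotted to Gudrun's branch passes to Gudrun's issue by representation.
The 1/4 is divided into 3 equal shares of 1/12 among Ragna, Dagny, Magnus.
Ragna is living and takes 1/12.
Dagny is living and takes 1/12.
Magnus is living and takes 1/12.
Njord is living and takes 1/4.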